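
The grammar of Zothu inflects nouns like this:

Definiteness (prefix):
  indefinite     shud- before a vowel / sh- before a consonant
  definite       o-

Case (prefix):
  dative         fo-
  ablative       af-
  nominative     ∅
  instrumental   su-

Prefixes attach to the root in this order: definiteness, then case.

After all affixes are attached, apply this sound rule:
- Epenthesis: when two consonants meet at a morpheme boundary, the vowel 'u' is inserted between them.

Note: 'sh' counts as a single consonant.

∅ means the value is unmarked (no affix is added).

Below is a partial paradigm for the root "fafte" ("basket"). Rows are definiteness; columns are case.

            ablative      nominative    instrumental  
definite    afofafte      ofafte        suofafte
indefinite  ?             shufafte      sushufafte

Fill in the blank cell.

afushufafte

Attach definiteness indefinite sh- (before consonant 'f') → shfafte.
Attach case ablative af- → afshfafte.
Apply epenthesis: afshfafte → afushufafte.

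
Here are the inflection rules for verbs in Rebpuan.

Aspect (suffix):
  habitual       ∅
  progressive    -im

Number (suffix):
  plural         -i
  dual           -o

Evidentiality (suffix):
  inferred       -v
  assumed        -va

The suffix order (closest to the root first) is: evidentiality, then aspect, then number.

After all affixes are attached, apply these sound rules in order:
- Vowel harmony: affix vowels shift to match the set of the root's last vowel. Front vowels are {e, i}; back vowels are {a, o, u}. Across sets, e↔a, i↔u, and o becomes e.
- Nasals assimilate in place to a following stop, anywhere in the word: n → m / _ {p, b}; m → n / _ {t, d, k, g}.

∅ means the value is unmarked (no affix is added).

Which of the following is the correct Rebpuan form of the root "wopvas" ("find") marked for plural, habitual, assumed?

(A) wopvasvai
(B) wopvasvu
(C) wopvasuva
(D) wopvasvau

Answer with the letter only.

D

Attach evidentiality assumed -va → wopvasva.
aspect = habitual: zero marking, form stays wopvasva.
Attach number plural -i → wopvasvai.
Apply vowel harmony: wopvasvai → wopvasvau.
Nasal assimilation: no change.
So the correct form is wopvasvau, option (D).
(B) wopvasvu is wrong: it uses inferred instead of assumed for evidentiality.
(C) wopvasuva is wrong: it has the affixes in the wrong order.
(A) wopvasvai is wrong: it fails to apply the sound rule(s).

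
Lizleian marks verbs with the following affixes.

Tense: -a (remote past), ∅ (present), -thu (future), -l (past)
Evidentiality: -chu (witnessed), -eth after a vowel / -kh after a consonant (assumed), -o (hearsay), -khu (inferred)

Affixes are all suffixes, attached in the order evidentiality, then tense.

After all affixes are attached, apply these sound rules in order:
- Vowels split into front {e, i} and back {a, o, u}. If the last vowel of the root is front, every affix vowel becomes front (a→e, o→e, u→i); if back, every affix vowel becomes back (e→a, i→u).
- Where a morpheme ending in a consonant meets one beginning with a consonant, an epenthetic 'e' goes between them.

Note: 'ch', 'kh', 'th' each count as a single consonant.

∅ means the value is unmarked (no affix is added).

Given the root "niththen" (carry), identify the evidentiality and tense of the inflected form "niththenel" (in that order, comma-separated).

hearsay, past

Segment: niththen-o-l.
evidentiality: -o → hearsay.
tense: -l → past.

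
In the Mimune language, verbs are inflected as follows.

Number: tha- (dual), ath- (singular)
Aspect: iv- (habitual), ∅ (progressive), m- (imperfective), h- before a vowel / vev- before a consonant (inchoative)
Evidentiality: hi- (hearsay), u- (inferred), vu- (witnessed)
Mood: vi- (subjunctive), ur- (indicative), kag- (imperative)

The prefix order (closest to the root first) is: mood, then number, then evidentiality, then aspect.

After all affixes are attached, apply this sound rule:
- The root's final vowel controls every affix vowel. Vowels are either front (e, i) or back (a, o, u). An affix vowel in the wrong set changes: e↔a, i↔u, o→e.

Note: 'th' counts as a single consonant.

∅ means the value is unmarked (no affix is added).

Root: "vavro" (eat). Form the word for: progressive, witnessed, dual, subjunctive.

Attach mood subjunctive vi- → vivavro.
Attach number dual tha- → thavivavro.
Attach evidentiality witnessed vu- → vuthavivavro.
aspect = progressive: zero marking, form stays vuthavivavro.
Apply vowel harmony: vuthavivavro → vuthavuvavro.

vuthavuvavro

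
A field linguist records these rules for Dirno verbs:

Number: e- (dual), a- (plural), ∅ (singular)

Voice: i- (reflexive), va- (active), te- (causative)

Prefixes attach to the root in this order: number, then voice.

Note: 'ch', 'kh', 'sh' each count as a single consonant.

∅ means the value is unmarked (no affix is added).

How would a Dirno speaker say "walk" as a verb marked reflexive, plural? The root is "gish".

iagish

Attach number plural a- → agish.
Attach voice reflexive i- → iagish.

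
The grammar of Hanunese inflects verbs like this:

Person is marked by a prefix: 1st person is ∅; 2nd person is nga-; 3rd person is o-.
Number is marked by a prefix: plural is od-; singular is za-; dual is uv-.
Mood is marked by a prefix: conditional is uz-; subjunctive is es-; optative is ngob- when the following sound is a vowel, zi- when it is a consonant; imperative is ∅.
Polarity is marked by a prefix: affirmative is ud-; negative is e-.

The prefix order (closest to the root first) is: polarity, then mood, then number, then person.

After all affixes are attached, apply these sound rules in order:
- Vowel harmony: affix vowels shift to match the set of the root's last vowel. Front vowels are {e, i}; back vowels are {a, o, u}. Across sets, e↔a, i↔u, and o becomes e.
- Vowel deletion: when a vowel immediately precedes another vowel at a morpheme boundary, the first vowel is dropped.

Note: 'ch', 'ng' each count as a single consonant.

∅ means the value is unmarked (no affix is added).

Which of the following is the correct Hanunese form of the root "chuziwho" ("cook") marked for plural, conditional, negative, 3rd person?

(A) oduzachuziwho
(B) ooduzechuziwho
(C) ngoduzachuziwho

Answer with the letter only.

A

Attach polarity negative e- → echuziwho.
Attach mood conditional uz- → uzechuziwho.
Attach number plural od- → oduzechuziwho.
Attach person 3rd person o- → ooduzechuziwho.
Apply vowel harmony: ooduzechuziwho → ooduzachuziwho.
Apply vowel deletion: ooduzachuziwho → oduzachuziwho.
So the correct form is oduzachuziwho, option (A).
(C) ngoduzachuziwho is wrong: it uses 2nd person instead of 3rd person for person.
(B) ooduzechuziwho is wrong: it fails to apply the sound rule(s).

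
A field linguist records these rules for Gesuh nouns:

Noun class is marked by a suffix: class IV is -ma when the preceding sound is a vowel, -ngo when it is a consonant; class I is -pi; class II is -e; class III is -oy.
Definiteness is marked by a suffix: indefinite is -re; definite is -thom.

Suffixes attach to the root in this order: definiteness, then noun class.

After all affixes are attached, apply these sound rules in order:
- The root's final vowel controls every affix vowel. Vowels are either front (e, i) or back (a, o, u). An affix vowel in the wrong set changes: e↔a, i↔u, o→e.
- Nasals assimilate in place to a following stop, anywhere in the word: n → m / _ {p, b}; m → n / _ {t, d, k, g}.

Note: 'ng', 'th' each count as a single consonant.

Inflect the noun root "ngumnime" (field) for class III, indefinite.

Attach definiteness indefinite -re → ngumnimere.
Attach noun class class III -oy → ngumnimereoy.
Apply vowel harmony: ngumnimereoy → ngumnimereey.
Nasal assimilation: no change.

ngumnimereey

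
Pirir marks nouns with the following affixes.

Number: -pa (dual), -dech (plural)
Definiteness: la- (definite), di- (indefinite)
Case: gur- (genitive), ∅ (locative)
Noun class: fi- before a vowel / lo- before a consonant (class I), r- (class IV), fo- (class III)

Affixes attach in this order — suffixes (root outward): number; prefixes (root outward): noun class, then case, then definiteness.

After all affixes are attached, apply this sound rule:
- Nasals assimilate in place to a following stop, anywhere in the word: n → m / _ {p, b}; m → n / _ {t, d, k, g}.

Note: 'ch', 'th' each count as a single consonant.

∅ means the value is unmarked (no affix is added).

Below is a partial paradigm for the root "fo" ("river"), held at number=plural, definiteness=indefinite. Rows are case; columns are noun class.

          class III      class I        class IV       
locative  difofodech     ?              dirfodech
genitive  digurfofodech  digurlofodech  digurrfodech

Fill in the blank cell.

Attach noun class class I lo- (before consonant 'f') → lofo.
case = locative: zero marking, form stays lofo.
Attach number plural -dech → lofodech.
Attach definiteness indefinite di- → dilofodech.
Nasal assimilation: no change.

dilofodech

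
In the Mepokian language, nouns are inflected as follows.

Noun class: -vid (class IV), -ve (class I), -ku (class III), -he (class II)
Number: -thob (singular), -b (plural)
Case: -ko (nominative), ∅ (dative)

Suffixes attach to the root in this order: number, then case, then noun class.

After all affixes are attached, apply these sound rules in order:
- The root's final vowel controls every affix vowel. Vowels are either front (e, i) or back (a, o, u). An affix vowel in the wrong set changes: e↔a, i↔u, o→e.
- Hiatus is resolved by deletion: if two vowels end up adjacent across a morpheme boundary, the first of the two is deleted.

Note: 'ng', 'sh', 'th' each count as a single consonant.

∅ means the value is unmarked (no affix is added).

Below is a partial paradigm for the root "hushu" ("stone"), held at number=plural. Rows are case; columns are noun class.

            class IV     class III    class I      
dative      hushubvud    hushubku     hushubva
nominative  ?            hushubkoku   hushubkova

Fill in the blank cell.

Attach number plural -b → hushub.
Attach case nominative -ko → hushubko.
Attach noun class class IV -vid → hushubkovid.
Apply vowel harmony: hushubkovid → hushubkovud.
Vowel deletion: no change.

hushubkovud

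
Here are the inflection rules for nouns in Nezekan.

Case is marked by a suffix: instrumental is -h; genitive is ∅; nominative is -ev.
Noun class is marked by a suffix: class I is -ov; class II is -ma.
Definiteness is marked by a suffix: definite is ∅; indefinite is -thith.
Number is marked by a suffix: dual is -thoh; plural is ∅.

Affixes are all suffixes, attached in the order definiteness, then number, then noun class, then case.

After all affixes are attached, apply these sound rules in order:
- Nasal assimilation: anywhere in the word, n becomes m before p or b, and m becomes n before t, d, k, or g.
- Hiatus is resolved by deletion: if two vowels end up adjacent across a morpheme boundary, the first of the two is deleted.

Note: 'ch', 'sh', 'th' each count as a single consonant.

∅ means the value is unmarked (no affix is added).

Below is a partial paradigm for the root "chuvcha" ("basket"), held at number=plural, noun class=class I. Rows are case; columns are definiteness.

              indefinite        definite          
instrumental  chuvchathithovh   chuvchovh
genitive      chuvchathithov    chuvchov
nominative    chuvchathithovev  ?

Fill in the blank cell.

definiteness = definite: zero marking, form stays chuvcha.
number = plural: zero marking, form stays chuvcha.
Attach noun class class I -ov → chuvchaov.
Attach case nominative -ev → chuvchaovev.
Nasal assimilation: no change.
Apply vowel deletion: chuvchaovev → chuvchovev.

chuvchovev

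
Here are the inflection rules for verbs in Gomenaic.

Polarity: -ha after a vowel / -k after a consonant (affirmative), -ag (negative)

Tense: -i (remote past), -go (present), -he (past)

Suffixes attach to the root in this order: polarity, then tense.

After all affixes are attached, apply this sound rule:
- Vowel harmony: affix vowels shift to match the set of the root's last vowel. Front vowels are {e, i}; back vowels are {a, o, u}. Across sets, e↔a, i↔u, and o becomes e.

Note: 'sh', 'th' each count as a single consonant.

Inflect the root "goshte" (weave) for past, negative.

goshteeghe

Attach polarity negative -ag → goshteag.
Attach tense past -he → goshteaghe.
Apply vowel harmony: goshteaghe → goshteeghe.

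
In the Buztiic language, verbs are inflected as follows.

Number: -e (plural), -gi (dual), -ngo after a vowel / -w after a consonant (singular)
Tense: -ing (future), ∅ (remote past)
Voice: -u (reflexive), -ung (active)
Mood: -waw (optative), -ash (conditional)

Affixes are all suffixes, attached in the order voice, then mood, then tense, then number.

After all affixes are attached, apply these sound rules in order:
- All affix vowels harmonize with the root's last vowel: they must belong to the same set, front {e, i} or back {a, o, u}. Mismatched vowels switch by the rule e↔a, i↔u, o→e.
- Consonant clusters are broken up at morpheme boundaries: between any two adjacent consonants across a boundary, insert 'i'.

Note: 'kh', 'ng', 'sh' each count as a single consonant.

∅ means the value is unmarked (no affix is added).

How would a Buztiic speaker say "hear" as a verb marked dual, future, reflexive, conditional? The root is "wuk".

Attach voice reflexive -u → wuku.
Attach mood conditional -ash → wukuash.
Attach tense future -ing → wukuashing.
Attach number dual -gi → wukuashinggi.
Apply vowel harmony: wukuashinggi → wukuashunggu.
Apply epenthesis: wukuashunggu → wukuashungigu.

wukuashungigu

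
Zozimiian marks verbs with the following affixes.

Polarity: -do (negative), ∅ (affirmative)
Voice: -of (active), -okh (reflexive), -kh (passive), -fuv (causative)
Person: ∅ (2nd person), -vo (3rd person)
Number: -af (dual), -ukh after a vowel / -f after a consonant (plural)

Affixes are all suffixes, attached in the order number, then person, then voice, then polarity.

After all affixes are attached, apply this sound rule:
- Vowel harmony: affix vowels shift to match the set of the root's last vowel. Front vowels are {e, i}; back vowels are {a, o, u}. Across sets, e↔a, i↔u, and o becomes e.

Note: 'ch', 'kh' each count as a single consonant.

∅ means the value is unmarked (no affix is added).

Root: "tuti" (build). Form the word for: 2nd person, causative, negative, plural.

tutiikhfivde

Attach number plural -ukh (after vowel 'i') → tutiukh.
person = 2nd person: zero marking, form stays tutiukh.
Attach voice causative -fuv → tutiukhfuv.
Attach polarity negative -do → tutiukhfuvdo.
Apply vowel harmony: tutiukhfuvdo → tutiikhfivde.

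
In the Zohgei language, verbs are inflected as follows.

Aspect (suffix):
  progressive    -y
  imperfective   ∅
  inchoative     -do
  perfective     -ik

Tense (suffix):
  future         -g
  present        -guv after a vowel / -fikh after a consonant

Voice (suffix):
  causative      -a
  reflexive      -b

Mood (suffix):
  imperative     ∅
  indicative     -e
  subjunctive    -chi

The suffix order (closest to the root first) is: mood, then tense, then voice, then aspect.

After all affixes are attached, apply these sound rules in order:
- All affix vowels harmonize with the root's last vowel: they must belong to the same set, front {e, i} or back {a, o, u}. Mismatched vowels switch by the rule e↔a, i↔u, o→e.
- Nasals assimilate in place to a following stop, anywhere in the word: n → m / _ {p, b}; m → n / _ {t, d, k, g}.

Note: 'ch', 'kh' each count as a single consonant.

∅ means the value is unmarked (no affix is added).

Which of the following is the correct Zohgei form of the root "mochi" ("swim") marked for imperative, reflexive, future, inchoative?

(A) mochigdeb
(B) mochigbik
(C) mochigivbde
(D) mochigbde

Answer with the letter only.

mood = imperative: zero marking, form stays mochi.
Attach tense future -g → mochig.
Attach voice reflexive -b → mochigb.
Attach aspect inchoative -do → mochigbdo.
Apply vowel harmony: mochigbdo → mochigbde.
Nasal assimilation: no change.
So the correct form is mochigbde, option (D).
(B) mochigbik is wrong: it uses perfective instead of inchoative for aspect.
(C) mochigivbde is wrong: it uses present instead of future for tense.
(A) mochigdeb is wrong: it has the affixes in the wrong order.

D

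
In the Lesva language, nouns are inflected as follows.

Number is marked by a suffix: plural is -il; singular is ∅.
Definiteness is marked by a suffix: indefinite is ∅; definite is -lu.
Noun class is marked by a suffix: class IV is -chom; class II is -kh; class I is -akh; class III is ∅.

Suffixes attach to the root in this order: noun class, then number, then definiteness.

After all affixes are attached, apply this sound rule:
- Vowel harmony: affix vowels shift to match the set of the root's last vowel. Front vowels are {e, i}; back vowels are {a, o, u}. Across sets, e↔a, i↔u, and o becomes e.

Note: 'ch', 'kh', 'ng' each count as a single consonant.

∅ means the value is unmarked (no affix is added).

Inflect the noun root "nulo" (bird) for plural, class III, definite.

noun class = class III: zero marking, form stays nulo.
Attach number plural -il → nuloil.
Attach definiteness definite -lu → nuloillu.
Apply vowel harmony: nuloillu → nuloullu.

nuloullu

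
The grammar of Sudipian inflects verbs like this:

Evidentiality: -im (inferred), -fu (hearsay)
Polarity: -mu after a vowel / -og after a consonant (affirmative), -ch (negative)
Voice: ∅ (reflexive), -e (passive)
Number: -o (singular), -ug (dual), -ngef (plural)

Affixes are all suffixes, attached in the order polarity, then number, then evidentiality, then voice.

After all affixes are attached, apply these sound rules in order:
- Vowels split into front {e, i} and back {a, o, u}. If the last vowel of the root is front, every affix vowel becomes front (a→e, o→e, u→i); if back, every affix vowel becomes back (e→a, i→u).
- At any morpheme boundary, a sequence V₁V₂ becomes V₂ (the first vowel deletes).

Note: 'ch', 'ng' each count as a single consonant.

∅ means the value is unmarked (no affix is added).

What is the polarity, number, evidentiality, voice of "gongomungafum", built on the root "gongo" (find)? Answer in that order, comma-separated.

Segment: gongo-mu-ngef-im.
polarity: -mu/og → affirmative.
number: -ngef → plural.
evidentiality: -im → inferred.
voice: ∅ → reflexive.

affirmative, plural, inferred, reflexive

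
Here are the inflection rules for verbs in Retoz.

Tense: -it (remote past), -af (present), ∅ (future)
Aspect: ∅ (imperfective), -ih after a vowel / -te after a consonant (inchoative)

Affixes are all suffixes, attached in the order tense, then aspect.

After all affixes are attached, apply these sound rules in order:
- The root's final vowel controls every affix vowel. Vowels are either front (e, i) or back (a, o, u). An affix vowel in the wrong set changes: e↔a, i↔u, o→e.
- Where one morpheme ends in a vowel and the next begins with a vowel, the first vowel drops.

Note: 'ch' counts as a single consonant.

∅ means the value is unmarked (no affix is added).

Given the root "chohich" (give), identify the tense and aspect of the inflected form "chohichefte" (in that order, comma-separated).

Segment: chohich-af-te.
tense: -af → present.
aspect: -ih/te → inchoative.

present, inchoative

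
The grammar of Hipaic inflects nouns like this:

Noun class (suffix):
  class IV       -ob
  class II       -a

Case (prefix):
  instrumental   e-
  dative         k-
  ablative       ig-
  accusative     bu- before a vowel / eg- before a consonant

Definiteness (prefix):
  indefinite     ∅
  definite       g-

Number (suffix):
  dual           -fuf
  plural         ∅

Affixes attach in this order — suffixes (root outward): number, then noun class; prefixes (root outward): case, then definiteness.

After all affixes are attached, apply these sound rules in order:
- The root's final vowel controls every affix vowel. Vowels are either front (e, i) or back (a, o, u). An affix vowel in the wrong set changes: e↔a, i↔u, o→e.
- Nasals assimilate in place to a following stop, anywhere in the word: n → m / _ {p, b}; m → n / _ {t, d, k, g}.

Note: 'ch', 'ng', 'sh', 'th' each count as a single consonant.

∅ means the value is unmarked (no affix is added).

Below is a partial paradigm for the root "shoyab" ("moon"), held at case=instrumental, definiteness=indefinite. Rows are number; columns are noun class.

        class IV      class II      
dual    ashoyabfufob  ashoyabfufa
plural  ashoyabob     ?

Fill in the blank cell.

ashoyaba

Attach case instrumental e- → eshoyab.
number = plural: zero marking, form stays eshoyab.
Attach noun class class II -a → eshoyaba.
definiteness = indefinite: zero marking, form stays eshoyaba.
Apply vowel harmony: eshoyaba → ashoyaba.
Nasal assimilation: no change.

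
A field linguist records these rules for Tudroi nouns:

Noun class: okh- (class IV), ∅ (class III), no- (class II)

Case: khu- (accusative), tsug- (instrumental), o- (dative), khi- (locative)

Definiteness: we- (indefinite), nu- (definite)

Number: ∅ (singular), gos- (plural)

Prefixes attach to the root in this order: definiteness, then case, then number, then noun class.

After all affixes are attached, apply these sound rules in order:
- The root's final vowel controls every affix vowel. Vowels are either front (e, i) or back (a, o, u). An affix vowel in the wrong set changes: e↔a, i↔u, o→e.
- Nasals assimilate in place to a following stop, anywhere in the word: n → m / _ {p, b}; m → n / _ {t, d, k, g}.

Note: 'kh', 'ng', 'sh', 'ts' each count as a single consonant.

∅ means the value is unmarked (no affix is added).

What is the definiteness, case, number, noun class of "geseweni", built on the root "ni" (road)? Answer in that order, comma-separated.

indefinite, dative, plural, class III

Segment: gos-o-we-ni.
definiteness: we- → indefinite.
case: o- → dative.
number: gos- → plural.
noun class: ∅ → class III.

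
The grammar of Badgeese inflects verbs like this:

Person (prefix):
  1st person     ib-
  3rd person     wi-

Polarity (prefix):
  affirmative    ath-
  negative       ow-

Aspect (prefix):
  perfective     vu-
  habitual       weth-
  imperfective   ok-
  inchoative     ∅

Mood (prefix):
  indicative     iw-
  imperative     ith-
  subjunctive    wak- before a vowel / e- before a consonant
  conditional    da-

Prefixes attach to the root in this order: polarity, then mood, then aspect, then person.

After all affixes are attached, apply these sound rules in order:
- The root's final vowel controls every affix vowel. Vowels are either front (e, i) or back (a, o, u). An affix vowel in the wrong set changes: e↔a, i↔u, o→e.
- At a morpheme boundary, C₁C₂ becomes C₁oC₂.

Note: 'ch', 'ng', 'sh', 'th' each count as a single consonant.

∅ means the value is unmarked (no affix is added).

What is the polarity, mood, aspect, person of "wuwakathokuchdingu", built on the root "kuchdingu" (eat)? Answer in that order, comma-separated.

affirmative, subjunctive, inchoative, 3rd person

Segment: wi-wak-ath-kuchdingu.
polarity: ath- → affirmative.
mood: wak/e- → subjunctive.
aspect: ∅ → inchoative.
person: wi- → 3rd person.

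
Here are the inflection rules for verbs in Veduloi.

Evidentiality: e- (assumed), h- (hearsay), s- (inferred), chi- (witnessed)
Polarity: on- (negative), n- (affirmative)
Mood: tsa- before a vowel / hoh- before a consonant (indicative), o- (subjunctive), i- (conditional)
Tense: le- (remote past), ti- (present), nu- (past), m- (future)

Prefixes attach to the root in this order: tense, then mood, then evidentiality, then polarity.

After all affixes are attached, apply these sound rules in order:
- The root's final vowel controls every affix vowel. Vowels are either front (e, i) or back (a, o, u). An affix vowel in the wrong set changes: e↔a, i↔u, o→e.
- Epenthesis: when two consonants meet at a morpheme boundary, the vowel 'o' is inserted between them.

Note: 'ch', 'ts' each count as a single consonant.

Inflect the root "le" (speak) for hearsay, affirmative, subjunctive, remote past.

Attach tense remote past le- → lele.
Attach mood subjunctive o- → olele.
Attach evidentiality hearsay h- → holele.
Attach polarity affirmative n- → nholele.
Apply vowel harmony: nholele → nhelele.
Apply epenthesis: nhelele → nohelele.

nohelele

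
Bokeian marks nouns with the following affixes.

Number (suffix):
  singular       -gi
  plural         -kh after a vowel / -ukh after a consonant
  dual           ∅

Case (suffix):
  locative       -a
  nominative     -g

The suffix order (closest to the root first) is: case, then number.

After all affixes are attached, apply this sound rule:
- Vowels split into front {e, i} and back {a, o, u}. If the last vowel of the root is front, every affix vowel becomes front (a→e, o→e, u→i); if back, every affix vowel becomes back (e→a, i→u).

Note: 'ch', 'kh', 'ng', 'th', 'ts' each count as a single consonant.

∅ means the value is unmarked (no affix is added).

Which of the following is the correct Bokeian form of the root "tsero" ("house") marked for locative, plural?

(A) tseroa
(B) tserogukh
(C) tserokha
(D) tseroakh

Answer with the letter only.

D

Attach case locative -a → tseroa.
Attach number plural -kh (after vowel 'a') → tseroakh.
Vowel harmony: no change.
So the correct form is tseroakh, option (D).
(C) tserokha is wrong: it has the affixes in the wrong order.
(A) tseroa is wrong: it uses dual instead of plural for number.
(B) tserogukh is wrong: it uses nominative instead of locative for case.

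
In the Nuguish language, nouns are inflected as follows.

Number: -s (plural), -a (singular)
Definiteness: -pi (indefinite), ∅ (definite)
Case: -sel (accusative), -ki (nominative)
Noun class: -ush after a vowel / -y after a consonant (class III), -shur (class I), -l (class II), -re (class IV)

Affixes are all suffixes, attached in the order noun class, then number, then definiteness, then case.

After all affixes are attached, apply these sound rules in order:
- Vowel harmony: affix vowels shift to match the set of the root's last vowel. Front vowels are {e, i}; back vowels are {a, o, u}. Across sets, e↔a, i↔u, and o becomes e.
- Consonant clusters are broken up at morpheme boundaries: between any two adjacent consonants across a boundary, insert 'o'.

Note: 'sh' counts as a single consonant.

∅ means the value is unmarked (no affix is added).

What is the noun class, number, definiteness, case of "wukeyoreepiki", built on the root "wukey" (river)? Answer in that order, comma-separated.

Segment: wukey-re-a-pi-ki.
noun class: -re → class IV.
number: -a → singular.
definiteness: -pi → indefinite.
case: -ki → nominative.

class IV, singular, indefinite, nominative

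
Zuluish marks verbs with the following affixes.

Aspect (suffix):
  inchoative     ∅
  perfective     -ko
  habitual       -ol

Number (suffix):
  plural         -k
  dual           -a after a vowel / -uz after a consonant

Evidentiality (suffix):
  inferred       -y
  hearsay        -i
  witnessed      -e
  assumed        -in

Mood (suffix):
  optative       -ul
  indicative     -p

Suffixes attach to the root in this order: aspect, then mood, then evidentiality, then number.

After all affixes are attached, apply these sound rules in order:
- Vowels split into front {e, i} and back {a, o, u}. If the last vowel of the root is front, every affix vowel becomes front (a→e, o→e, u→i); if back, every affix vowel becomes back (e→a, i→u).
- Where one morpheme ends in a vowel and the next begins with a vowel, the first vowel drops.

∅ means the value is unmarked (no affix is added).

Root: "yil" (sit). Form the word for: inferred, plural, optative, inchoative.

aspect = inchoative: zero marking, form stays yil.
Attach mood optative -ul → yilul.
Attach evidentiality inferred -y → yiluly.
Attach number plural -k → yilulyk.
Apply vowel harmony: yilulyk → yililyk.
Vowel deletion: no change.

yililyk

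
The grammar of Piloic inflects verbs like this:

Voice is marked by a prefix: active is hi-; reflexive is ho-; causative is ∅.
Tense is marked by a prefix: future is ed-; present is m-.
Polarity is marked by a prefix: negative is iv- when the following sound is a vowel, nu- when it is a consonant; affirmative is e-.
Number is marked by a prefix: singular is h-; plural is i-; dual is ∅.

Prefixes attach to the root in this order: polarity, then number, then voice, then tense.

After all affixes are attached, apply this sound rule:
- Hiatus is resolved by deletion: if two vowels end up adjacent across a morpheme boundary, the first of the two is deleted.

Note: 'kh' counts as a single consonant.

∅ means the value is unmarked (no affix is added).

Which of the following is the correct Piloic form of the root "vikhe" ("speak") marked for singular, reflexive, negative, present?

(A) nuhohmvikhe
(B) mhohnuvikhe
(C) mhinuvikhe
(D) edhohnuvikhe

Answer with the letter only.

B

Attach polarity negative nu- (before consonant 'v') → nuvikhe.
Attach number singular h- → hnuvikhe.
Attach voice reflexive ho- → hohnuvikhe.
Attach tense present m- → mhohnuvikhe.
Vowel deletion: no change.
So the correct form is mhohnuvikhe, option (B).
(A) nuhohmvikhe is wrong: it has the affixes in the wrong order.
(C) mhinuvikhe is wrong: it uses plural instead of singular for number.
(D) edhohnuvikhe is wrong: it uses future instead of present for tense.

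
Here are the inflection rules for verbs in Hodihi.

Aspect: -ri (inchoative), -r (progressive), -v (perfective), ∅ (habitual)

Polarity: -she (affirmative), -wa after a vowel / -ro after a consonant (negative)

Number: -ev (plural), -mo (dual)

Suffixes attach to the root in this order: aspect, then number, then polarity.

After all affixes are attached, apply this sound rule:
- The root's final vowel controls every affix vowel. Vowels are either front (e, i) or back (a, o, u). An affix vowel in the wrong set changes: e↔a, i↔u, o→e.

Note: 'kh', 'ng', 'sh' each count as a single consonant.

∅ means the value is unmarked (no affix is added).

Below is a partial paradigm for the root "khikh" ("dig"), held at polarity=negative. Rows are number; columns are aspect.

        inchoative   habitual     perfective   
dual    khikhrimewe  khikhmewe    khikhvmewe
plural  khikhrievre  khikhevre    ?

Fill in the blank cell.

khikhvevre

Attach aspect perfective -v → khikhv.
Attach number plural -ev → khikhvev.
Attach polarity negative -ro (after consonant 'v') → khikhvevro.
Apply vowel harmony: khikhvevro → khikhvevre.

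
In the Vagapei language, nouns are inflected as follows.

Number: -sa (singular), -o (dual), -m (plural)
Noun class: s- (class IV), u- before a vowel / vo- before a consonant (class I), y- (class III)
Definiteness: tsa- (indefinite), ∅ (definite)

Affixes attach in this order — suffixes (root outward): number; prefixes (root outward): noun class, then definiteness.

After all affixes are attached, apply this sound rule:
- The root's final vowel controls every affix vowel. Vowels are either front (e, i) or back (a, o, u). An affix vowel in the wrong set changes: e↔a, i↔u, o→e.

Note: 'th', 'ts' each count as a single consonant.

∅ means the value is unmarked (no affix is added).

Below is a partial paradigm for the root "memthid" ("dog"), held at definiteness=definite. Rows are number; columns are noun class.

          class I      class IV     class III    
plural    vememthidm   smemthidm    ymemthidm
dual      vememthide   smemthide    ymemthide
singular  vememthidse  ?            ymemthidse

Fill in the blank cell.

Attach noun class class IV s- → smemthid.
Attach number singular -sa → smemthidsa.
definiteness = definite: zero marking, form stays smemthidsa.
Apply vowel harmony: smemthidsa → smemthidse.

smemthidse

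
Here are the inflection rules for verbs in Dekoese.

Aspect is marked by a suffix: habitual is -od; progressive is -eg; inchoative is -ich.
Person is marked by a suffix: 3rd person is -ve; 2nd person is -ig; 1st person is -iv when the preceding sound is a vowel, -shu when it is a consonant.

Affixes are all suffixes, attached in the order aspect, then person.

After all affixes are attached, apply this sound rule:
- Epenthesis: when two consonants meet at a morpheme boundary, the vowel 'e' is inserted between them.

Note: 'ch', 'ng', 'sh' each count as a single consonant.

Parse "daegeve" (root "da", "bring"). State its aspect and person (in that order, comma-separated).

Segment: da-eg-ve.
aspect: -eg → progressive.
person: -ve → 3rd person.

progressive, 3rd person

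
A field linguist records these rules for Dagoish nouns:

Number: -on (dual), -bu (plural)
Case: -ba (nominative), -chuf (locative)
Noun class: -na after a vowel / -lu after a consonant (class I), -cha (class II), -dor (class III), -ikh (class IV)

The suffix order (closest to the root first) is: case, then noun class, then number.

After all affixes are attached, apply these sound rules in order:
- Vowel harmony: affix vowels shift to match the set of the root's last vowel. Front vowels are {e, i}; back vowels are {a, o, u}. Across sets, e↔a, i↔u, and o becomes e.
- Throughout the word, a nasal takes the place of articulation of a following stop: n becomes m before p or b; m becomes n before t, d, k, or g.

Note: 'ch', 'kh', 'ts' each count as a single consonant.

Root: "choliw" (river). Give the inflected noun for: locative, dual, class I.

choliwchiflien

Attach case locative -chuf → choliwchuf.
Attach noun class class I -lu (after consonant 'f') → choliwchuflu.
Attach number dual -on → choliwchufluon.
Apply vowel harmony: choliwchufluon → choliwchiflien.
Nasal assimilation: no change.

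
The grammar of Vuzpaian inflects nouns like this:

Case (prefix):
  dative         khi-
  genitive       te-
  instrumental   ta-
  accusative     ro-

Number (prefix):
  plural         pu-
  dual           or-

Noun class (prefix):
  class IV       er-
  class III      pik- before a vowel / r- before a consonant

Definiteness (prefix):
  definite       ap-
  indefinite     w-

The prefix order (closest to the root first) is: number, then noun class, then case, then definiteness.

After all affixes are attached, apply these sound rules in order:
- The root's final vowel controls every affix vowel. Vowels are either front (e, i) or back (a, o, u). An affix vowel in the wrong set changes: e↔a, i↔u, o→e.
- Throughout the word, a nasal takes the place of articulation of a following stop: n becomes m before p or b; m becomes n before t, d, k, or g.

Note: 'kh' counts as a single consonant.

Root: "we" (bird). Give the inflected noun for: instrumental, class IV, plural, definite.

Attach number plural pu- → puwe.
Attach noun class class IV er- → erpuwe.
Attach case instrumental ta- → taerpuwe.
Attach definiteness definite ap- → aptaerpuwe.
Apply vowel harmony: aptaerpuwe → epteerpiwe.
Nasal assimilation: no change.

epteerpiwe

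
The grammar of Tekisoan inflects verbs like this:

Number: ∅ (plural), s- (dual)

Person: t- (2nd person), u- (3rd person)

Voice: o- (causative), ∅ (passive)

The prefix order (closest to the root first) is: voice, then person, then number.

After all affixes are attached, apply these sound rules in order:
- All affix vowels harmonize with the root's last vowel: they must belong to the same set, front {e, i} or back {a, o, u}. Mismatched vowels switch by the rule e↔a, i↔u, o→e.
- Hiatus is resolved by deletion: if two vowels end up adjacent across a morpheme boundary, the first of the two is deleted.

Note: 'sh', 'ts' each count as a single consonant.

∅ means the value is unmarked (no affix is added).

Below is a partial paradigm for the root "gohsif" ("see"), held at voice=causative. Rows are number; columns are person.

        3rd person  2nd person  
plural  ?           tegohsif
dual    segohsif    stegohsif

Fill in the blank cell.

egohsif

Attach voice causative o- → ogohsif.
Attach person 3rd person u- → uogohsif.
number = plural: zero marking, form stays uogohsif.
Apply vowel harmony: uogohsif → iegohsif.
Apply vowel deletion: iegohsif → egohsif.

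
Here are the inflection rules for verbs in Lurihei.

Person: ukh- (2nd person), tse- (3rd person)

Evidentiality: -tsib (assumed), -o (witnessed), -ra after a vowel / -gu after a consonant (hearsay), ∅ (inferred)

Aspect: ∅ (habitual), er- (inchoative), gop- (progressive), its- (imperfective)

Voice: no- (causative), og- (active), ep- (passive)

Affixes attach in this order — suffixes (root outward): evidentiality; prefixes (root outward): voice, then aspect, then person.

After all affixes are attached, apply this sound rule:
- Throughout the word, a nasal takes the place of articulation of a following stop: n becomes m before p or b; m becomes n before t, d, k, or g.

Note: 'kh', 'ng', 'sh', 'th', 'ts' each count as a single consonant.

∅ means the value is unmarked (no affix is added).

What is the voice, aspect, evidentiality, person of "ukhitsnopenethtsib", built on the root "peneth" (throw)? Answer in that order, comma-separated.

causative, imperfective, assumed, 2nd person

Segment: ukh-its-no-peneth-tsib.
voice: no- → causative.
aspect: its- → imperfective.
evidentiality: -tsib → assumed.
person: ukh- → 2nd person.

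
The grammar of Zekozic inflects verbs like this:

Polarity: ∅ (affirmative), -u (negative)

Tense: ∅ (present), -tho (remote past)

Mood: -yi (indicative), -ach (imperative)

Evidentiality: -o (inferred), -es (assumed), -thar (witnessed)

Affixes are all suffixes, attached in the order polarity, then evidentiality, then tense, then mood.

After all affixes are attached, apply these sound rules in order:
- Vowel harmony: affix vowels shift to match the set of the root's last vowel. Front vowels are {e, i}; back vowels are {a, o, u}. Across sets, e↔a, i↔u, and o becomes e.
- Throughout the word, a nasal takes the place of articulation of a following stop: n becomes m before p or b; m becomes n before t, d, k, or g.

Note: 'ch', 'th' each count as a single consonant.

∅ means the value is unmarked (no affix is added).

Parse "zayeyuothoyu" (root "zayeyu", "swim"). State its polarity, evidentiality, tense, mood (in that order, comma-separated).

affirmative, inferred, remote past, indicative

Segment: zayeyu-o-tho-yi.
polarity: ∅ → affirmative.
evidentiality: -o → inferred.
tense: -tho → remote past.
mood: -yi → indicative.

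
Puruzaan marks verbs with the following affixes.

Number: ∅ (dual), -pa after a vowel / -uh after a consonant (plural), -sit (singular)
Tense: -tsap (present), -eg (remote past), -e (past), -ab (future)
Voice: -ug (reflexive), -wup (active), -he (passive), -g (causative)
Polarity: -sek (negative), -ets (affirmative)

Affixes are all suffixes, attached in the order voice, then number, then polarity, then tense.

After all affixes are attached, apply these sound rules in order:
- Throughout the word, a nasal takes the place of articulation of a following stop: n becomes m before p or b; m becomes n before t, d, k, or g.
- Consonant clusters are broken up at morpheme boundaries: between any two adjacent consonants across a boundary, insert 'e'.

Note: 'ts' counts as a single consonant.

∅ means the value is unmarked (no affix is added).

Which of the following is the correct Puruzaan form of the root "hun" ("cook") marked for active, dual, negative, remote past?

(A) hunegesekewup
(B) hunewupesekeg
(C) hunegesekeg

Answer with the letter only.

B

Attach voice active -wup → hunwup.
number = dual: zero marking, form stays hunwup.
Attach polarity negative -sek → hunwupsek.
Attach tense remote past -eg → hunwupsekeg.
Nasal assimilation: no change.
Apply epenthesis: hunwupsekeg → hunewupesekeg.
So the correct form is hunewupesekeg, option (B).
(A) hunegesekewup is wrong: it has the affixes in the wrong order.
(C) hunegesekeg is wrong: it uses causative instead of active for voice.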